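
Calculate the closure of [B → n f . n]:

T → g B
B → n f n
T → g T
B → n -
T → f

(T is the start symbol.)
Start with: [B → n f . n]
The dot precedes the terminal n, so nothing is added.

CLOSURE = { [B → n f . n] }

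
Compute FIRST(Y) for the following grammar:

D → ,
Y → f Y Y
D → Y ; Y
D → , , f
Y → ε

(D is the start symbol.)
{ 'f', ε }

From Y → f Y Y:
  - f is a terminal: add 'f' and stop
From Y → ε:
  - ε-production, so ε ∈ FIRST(Y)

Collecting: FIRST(Y) = { 'f', ε }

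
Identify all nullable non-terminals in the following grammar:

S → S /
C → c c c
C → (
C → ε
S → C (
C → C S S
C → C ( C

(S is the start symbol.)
ε-productions: C → ε
So C is immediately nullable.
No further non-terminal can be added: every production for the remaining non-terminals contains a terminal or a non-nullable non-terminal.
Nullable = { 'C' }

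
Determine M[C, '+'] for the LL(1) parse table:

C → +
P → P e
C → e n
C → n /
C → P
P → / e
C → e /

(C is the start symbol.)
To find M[C, '+'], we find productions for C where '+' is in the predict set (PREDICT(N → α) = (FIRST(α) \ {ε}) ∪ (FOLLOW(N) if α ⇒* ε)).

Relevant sets:
  FIRST(P) = { '/' }

C → +: PREDICT = { '+' }
  '+' is in predict set, so this production goes in M[C, '+']
C → e n: PREDICT = { 'e' }
C → n /: PREDICT = { 'n' }
C → P: PREDICT = { '/' }
C → e /: PREDICT = { 'e' }

M[C, '+'] = C → +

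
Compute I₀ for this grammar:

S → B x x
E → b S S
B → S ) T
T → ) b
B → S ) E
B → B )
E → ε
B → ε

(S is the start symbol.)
{ [B → . B )], [B → . S ) E], [B → . S ) T], [B → .], [S → . B x x], [S' → . S] }

First, augment the grammar with S' → S
I₀ = CLOSURE({ [S' → . S] }):
  [S' → . S] has the dot before S: add [S → . B x x]
  [S → . B x x] has the dot before B: add [B → . S ) T], [B → . S ) E], [B → . B )], [B → .]
No further items can be added.

I₀ = { [B → . B )], [B → . S ) E], [B → . S ) T], [B → .], [S → . B x x], [S' → . S] }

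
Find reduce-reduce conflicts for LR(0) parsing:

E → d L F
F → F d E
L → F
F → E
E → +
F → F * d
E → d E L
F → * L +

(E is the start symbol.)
No reduce-reduce conflicts

A reduce-reduce conflict occurs when an LR(0) state has two complete items [A → α .] and [B → β .] — both call for a reduction, and with no lookahead the parser cannot choose between them.

Augment with E' → E and build the canonical LR(0) collection (I0 = CLOSURE({[E' → . E]}), then GOTO on every symbol after a dot until no new states appear). It has 17 states:
  I0: { [E → . +], [E → . d E L], [E → . d L F], [E' → . E] }  — shift
  I1: { [E → + .] }  — reduce
  I2: { [E' → E .] }  — accept
  I3: { [E → . +], [E → . d E L], [E → . d L F], [E → d . E L], [E → d . L F], [F → . * L +], [F → . E], [F → . F * d], [F → . F d E], [L → . F] }  — shift
  I4: { [E → . +], [E → . d E L], [E → . d L F], [F → * . L +], [F → . * L +], [F → . E], [F → . F * d], [F → . F d E], [L → . F] }  — shift
  I5: { [E → . +], [E → . d E L], [E → . d L F], [E → d E . L], [F → . * L +], [F → . E], [F → . F * d], [F → . F d E], [F → E .], [L → . F] }  — shift, reduce
  I6: { [F → F . * d], [F → F . d E], [L → F .] }  — shift, reduce
  I7: { [E → . +], [E → . d E L], [E → . d L F], [E → d L . F], [F → . * L +], [F → . E], [F → . F * d], [F → . F d E] }  — shift
  I8: { [F → E .] }  — reduce
  I9: { [E → d L F .], [F → F . * d], [F → F . d E] }  — shift, reduce
  I10: { [F → F * . d] }  — shift
  I11: { [E → . +], [E → . d E L], [E → . d L F], [F → F d . E] }  — shift
  I12: { [F → F d E .] }  — reduce
  I13: { [F → F * d .] }  — reduce
  I14: { [E → d E L .] }  — reduce
  I15: { [F → * L . +] }  — shift
  I16: { [F → * L + .] }  — reduce

No state contains more than one complete item.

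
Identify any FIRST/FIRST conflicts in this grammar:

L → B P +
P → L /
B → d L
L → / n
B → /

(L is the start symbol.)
A FIRST/FIRST conflict occurs when two productions N → α and N → β for the same non-terminal have FIRST(α) ∩ FIRST(β) ≠ ∅ (with ε ∈ FIRST of a nullable right-hand side, so two nullable alternatives also conflict).

FIRST sets of the non-terminals at (or reachable through a nullable prefix from) the front of some alternative:
  FIRST(B) = { '/', 'd' }

Productions for L:
  L → B P +: FIRST = { '/', 'd' }
  L → / n: FIRST = { '/' }
Productions for B:
  B → d L: FIRST = { 'd' }
  B → /: FIRST = { '/' }
P has only one production, so no FIRST/FIRST conflict is possible there.

Conflict for L: L → B P + and L → / n
  Overlap: { '/' }

Answer: Yes. L → B P '+' / L → '/' n on { '/' }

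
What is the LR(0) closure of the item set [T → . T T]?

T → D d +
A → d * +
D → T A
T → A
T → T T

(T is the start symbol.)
{ [A → . d * +], [D → . T A], [T → . A], [T → . D d +], [T → . T T] }

To compute CLOSURE, for each item [A → α.Bβ] where B is a non-terminal, add [B → .γ] for all productions B → γ; repeat for the newly added items until nothing changes.

Start with: [T → . T T]
  [T → . T T] has the dot before T: add [T → . D d +], [T → . A]
  [T → . D d +] has the dot before D: add [D → . T A]
  [T → . A] has the dot before A: add [A → . d * +]
No further items can be added.

CLOSURE = { [A → . d * +], [D → . T A], [T → . A], [T → . D d +], [T → . T T] }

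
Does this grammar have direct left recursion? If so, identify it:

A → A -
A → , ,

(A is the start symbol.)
Direct left recursion occurs when N → N α for some non-terminal N (the right-hand side begins with the left-hand side itself).

A → A -: LEFT RECURSIVE (starts with A)
A → , ,: starts with ','

The grammar has direct left recursion on: A.

Answer: Yes, A is left-recursive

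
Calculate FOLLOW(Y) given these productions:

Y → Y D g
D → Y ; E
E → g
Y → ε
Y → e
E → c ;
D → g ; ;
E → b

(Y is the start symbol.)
To compute FOLLOW(Y), find every occurrence of Y on a right-hand side N → α Y β: add FIRST(β) \ {ε}, and if β is empty or nullable also add FOLLOW(N). Iterate to a fixed point.

Y is the start symbol, so $ ∈ FOLLOW(Y).
In Y → Y D g: Y is followed by D g, add FIRST(D g) \ {ε} = { ';', 'e', 'g' }
In D → Y ; E: Y is followed by ';' E, add FIRST(';' E) \ {ε} = { ';' }

Taking the union: FOLLOW(Y) = { $, ';', 'e', 'g' }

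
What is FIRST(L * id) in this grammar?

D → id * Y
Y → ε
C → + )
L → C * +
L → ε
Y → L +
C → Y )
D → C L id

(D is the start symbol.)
{ ')', '*', '+' }

FIRST sets of the non-terminals involved (from the grammar, by fixed-point iteration):
  FIRST(L) = { ')', '+', ε }

To compute FIRST(L * id), process the symbols left to right:
Symbol L is a non-terminal. Add FIRST(L) \ {ε} = { ')', '+' }
L is nullable (ε ∈ FIRST(L)), continue to the next symbol.
Symbol * is a terminal. Add '*' and stop.
FIRST(L * id) = { ')', '*', '+' }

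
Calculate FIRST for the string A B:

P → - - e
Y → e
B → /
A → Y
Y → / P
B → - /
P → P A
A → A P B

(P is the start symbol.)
FIRST sets of the non-terminals involved (from the grammar, by fixed-point iteration):
  FIRST(A) = { '/', 'e' }

To compute FIRST(A B), process the symbols left to right:
Symbol A is a non-terminal. Add FIRST(A) \ {ε} = { '/', 'e' }
A is not nullable (ε ∉ FIRST(A)), so stop here.
FIRST(A B) = { '/', 'e' }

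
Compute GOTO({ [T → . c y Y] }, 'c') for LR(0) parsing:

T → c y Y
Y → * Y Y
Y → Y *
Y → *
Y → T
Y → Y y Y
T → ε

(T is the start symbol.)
GOTO(I, 'c') = CLOSURE({ [A → αX.β] : [A → α.Xβ] ∈ I, X = 'c' })

Items with dot before 'c', with the dot advanced:
  [T → . c y Y] → [T → c . y Y]
Closure adds nothing (no advanced item has the dot before a non-terminal).

GOTO = { [T → c . y Y] }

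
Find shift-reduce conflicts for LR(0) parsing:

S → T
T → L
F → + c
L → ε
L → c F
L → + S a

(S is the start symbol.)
Yes — I0: [L → .] vs [L → . + S a]; I1: [L → .] vs [L → . + S a]

Augment with S' → S and build the canonical LR(0) collection (I0 = CLOSURE({[S' → . S]}), then GOTO on every symbol after a dot until no new states appear). It has 11 states:
  I0: { [L → . + S a], [L → . c F], [L → .], [S → . T], [S' → . S], [T → . L] }  — shift, reduce
  I1: { [L → + . S a], [L → . + S a], [L → . c F], [L → .], [S → . T], [T → . L] }  — shift, reduce
  I2: { [T → L .] }  — reduce
  I3: { [S' → S .] }  — accept
  I4: { [S → T .] }  — reduce
  I5: { [F → . + c], [L → c . F] }  — shift
  I6: { [F → + . c] }  — shift
  I7: { [L → c F .] }  — reduce
  I8: { [F → + c .] }  — reduce
  I9: { [L → + S . a] }  — shift
  I10: { [L → + S a .] }  — reduce

I0 contains reduce item [L → .] and shift items [L → . + S a], [L → . c F] — shift-reduce conflict.
I1 contains reduce item [L → .] and shift items [L → . + S a], [L → . c F] — shift-reduce conflict.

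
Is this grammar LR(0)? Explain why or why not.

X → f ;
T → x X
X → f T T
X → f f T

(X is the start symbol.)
Yes, the grammar is LR(0)

Augment with X' → X and build the canonical LR(0) collection (I0 = CLOSURE({[X' → . X]}), then GOTO on every symbol after a dot until no new states appear). It has 10 states:
  I0: { [X → . f ;], [X → . f T T], [X → . f f T], [X' → . X] }  — shift
  I1: { [X' → X .] }  — accept
  I2: { [T → . x X], [X → f . ;], [X → f . T T], [X → f . f T] }  — shift
  I3: { [X → f ; .] }  — reduce
  I4: { [T → . x X], [X → f T . T] }  — shift
  I5: { [T → . x X], [X → f f . T] }  — shift
  I6: { [T → x . X], [X → . f ;], [X → . f T T], [X → . f f T] }  — shift
  I7: { [T → x X .] }  — reduce
  I8: { [X → f f T .] }  — reduce
  I9: { [X → f T T .] }  — reduce

Every state is either a pure shift/goto state or contains exactly one complete item and nothing to shift — no conflicts. The grammar is LR(0).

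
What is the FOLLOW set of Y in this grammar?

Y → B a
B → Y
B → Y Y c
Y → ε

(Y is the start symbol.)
To compute FOLLOW(Y), find every occurrence of Y on a right-hand side N → α Y β: add FIRST(β) \ {ε}, and if β is empty or nullable also add FOLLOW(N). Iterate to a fixed point.

Y is the start symbol, so $ ∈ FOLLOW(Y).
In B → Y: Y is at the end, add FOLLOW(B)
In B → Y Y c: Y is followed by Y c, add FIRST(Y c) \ {ε} = { 'a', 'c' }
In B → Y Y c: Y is followed by c, add FIRST(c) \ {ε} = { 'c' }

The FOLLOW sets referred to above (computed the same way, to a fixed point):
  FOLLOW(B) = { 'a' }

Taking the union: FOLLOW(Y) = { $, 'a', 'c' }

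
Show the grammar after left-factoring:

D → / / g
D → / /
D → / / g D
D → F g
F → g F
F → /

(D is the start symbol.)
Left-factoring transforms A → αβ₁ | αβ₂ into A → αA' and A' → β₁ | β₂
(α is the longest common prefix among the alternatives). Repeat until
no nonterminal has two alternatives with a common prefix.

Round 1: D has alternatives sharing prefix '/ /'. Introduce D': D → / / D'
  Add: D' → g
  Add: D' → ε
  Add: D' → g D

Round 2: D' has alternatives sharing prefix 'g'. Introduce D'': D' → g D''
  Add: D'' → ε
  Add: D'' → D

No remaining common prefixes — done.

Resulting grammar:
D → / / D'
D' → g D''
D'' → ε
D'' → D
D' → ε
D → F g
F → g F
F → /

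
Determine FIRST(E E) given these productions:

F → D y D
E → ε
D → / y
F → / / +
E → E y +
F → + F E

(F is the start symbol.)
FIRST sets of the non-terminals involved (from the grammar, by fixed-point iteration):
  FIRST(E) = { 'y', ε }

To compute FIRST(E E), process the symbols left to right:
Symbol E is a non-terminal. Add FIRST(E) \ {ε} = { 'y' }
E is nullable (ε ∈ FIRST(E)), continue to the next symbol.
Symbol E is a non-terminal. Add FIRST(E) \ {ε} = { 'y' }
E is nullable (ε ∈ FIRST(E)), continue to the next symbol.
All symbols are nullable, so ε is in the result.
FIRST(E E) = { 'y', ε }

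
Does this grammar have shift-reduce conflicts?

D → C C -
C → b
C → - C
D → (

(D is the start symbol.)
Augment with D' → D and build the canonical LR(0) collection (I0 = CLOSURE({[D' → . D]}), then GOTO on every symbol after a dot until no new states appear). It has 9 states:
  I0: { [C → . - C], [C → . b], [D → . (], [D → . C C -], [D' → . D] }  — shift
  I1: { [D → ( .] }  — reduce
  I2: { [C → - . C], [C → . - C], [C → . b] }  — shift
  I3: { [C → . - C], [C → . b], [D → C . C -] }  — shift
  I4: { [D' → D .] }  — accept
  I5: { [C → b .] }  — reduce
  I6: { [D → C C . -] }  — shift
  I7: { [D → C C - .] }  — reduce
  I8: { [C → - C .] }  — reduce

No state contains both a complete item and a shift item.

Answer: No shift-reduce conflicts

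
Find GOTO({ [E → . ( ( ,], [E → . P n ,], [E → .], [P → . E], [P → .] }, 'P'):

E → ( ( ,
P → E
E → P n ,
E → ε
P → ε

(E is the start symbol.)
{ [E → P . n ,] }

GOTO(I, 'P') = CLOSURE({ [A → αX.β] : [A → α.Xβ] ∈ I, X = 'P' })

Items with dot before 'P', with the dot advanced:
  [E → . P n ,] → [E → P . n ,]
Closure adds nothing (no advanced item has the dot before a non-terminal).

GOTO = { [E → P . n ,] }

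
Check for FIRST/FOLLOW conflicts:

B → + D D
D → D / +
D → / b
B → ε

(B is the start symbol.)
No FIRST/FOLLOW conflicts.

Nullable non-terminals: B.

B: nullable alternative(s) B → ε; FOLLOW(B) = { $ }
  B → + D D: FIRST \ {ε} = { '+' } — disjoint from FOLLOW(B)
  B → ε: FIRST \ {ε} = { } — this is the only nullable alternative, skip

D has no nullable alternative, so no FIRST/FOLLOW check is needed there.

No FIRST/FOLLOW conflicts found.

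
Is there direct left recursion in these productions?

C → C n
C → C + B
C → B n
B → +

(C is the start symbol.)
C → C n: LEFT RECURSIVE (starts with C)
C → C + B: LEFT RECURSIVE (starts with C)
C → B n: starts with B
B → +: starts with '+'

The grammar has direct left recursion on: C.

Answer: Yes, C is left-recursive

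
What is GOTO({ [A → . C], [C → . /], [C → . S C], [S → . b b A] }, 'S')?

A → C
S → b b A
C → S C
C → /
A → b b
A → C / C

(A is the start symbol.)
{ [C → . /], [C → . S C], [C → S . C], [S → . b b A] }

GOTO(I, 'S') = CLOSURE({ [A → αX.β] : [A → α.Xβ] ∈ I, X = 'S' })

Items with dot before 'S', with the dot advanced:
  [C → . S C] → [C → S . C]
Closure of the advanced items:
  [C → S . C] has the dot before C: add [C → . S C], [C → . /]
  [C → . S C] has the dot before S: add [S → . b b A]

GOTO = { [C → . /], [C → . S C], [C → S . C], [S → . b b A] }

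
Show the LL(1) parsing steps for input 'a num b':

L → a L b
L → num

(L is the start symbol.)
LL(1) parsing maintains a stack (initially the start symbol over $) and the input. At each step: if the stack top is a terminal, match it against the current input token; if it is a non-terminal N, replace it with the RHS of M[N, lookahead] (the unique production whose predict set contains the lookahead).

Stack is shown with the top on the left.

Stack    Input      Action
--------------------------
L $      a num b $  output L → a L b
a L b $  a num b $  match 'a'
L b $    num b $    output L → num
num b $  num b $    match 'num'
b $      b $        match 'b'
$        $          accept

The string is accepted.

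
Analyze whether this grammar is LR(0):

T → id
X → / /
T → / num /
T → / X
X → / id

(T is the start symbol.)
Yes, the grammar is LR(0)

A grammar is LR(0) if no state in the canonical LR(0) collection has:
  - both a shift item (dot before a terminal) and a complete item (shift-reduce conflict), or
  - two or more complete items (reduce-reduce conflict; the accept item [T' → T .] counts as a complete item here).

Augment with T' → T and build the canonical LR(0) collection (I0 = CLOSURE({[T' → . T]}), then GOTO on every symbol after a dot until no new states appear). It has 10 states:
  I0: { [T → . / X], [T → . / num /], [T → . id], [T' → . T] }  — shift
  I1: { [T → / . X], [T → / . num /], [X → . / /], [X → . / id] }  — shift
  I2: { [T' → T .] }  — accept
  I3: { [T → id .] }  — reduce
  I4: { [X → / . /], [X → / . id] }  — shift
  I5: { [T → / X .] }  — reduce
  I6: { [T → / num . /] }  — shift
  I7: { [T → / num / .] }  — reduce
  I8: { [X → / / .] }  — reduce
  I9: { [X → / id .] }  — reduce

Every state is either a pure shift/goto state or contains exactly one complete item and nothing to shift — no conflicts. The grammar is LR(0).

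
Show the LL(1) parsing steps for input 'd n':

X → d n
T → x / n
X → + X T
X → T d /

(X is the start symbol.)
Stack is shown with the top on the left.

Stack  Input  Action
--------------------
X $    d n $  output X → d n
d n $  d n $  match 'd'
n $    n $    match 'n'
$      $      accept

The string is accepted.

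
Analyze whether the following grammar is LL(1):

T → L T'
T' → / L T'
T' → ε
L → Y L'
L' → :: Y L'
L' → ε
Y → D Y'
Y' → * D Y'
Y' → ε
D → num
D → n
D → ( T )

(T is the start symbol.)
Yes, the grammar is LL(1).

Relevant sets:
  FOLLOW(T') = { $, ')' }
  FOLLOW(L') = { $, ')', '/' }
  FOLLOW(Y') = { $, ')', '/', '::' }

For T':
  PREDICT(T' → '/' L T') = { '/' }
  PREDICT(T' → ε) = { $, ')' }
For L':
  PREDICT(L' → :: Y L') = { '::' }
  PREDICT(L' → ε) = { $, ')', '/' }
For Y':
  PREDICT(Y' → '*' D Y') = { '*' }
  PREDICT(Y' → ε) = { $, ')', '/', '::' }
For D:
  PREDICT(D → num) = { 'num' }
  PREDICT(D → n) = { 'n' }
  PREDICT(D → '(' T ')') = { '(' }
T, L, Y have a single production, so nothing to check there.

All predict sets are disjoint. The grammar IS LL(1).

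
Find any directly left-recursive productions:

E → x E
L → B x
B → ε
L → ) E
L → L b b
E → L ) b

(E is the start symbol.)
Direct left recursion occurs when N → N α for some non-terminal N (the right-hand side begins with the left-hand side itself).

E → x E: starts with x
L → B x: starts with B
B → ε: starts with ε
L → ) E: starts with ')'
L → L b b: LEFT RECURSIVE (starts with L)
E → L ) b: starts with L

The grammar has direct left recursion on: L.

Answer: Yes, L is left-recursive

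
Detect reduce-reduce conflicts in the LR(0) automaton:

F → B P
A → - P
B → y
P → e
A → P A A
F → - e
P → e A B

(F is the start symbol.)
A reduce-reduce conflict occurs when an LR(0) state has two complete items [A → α .] and [B → β .] — both call for a reduction, and with no lookahead the parser cannot choose between them.

Augment with F' → F and build the canonical LR(0) collection (I0 = CLOSURE({[F' → . F]}), then GOTO on every symbol after a dot until no new states appear). It has 15 states:
  I0: { [B → . y], [F → . - e], [F → . B P], [F' → . F] }  — shift
  I1: { [F → - . e] }  — shift
  I2: { [F → B . P], [P → . e A B], [P → . e] }  — shift
  I3: { [F' → F .] }  — accept
  I4: { [B → y .] }  — reduce
  I5: { [F → B P .] }  — reduce
  I6: { [A → . - P], [A → . P A A], [P → . e A B], [P → . e], [P → e . A B], [P → e .] }  — shift, reduce
  I7: { [A → - . P], [P → . e A B], [P → . e] }  — shift
  I8: { [B → . y], [P → e A . B] }  — shift
  I9: { [A → . - P], [A → . P A A], [A → P . A A], [P → . e A B], [P → . e] }  — shift
  I10: { [A → . - P], [A → . P A A], [A → P A . A], [P → . e A B], [P → . e] }  — shift
  I11: { [A → P A A .] }  — reduce
  I12: { [P → e A B .] }  — reduce
  I13: { [A → - P .] }  — reduce
  I14: { [F → - e .] }  — reduce

No state contains more than one complete item.

Answer: No reduce-reduce conflicts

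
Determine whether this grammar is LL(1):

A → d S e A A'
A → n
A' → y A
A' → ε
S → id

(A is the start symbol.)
A grammar is LL(1) if for each non-terminal N with multiple productions, the predict sets of those productions are pairwise disjoint, where PREDICT(N → α) = (FIRST(α) \ {ε}) ∪ (FOLLOW(N) if α ⇒* ε).

Relevant sets:
  FOLLOW(A') = { $, 'y' }

For A:
  PREDICT(A → d S e A A') = { 'd' }
  PREDICT(A → n) = { 'n' }
For A':
  PREDICT(A' → y A) = { 'y' }
  PREDICT(A' → ε) = { $, 'y' }
S has a single production, so nothing to check there.

Conflict found: Predict set conflict for A': { 'y' }
The grammar is NOT LL(1).

Answer: No. Predict set conflict for A': { 'y' }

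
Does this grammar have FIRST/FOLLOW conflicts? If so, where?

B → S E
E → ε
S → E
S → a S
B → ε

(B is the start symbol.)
No FIRST/FOLLOW conflicts.

A FIRST/FOLLOW conflict occurs when a non-terminal N has a nullable alternative N → β (β ⇒* ε) and another alternative N → α with FIRST(α) ∩ FOLLOW(N) ≠ ∅: on such a lookahead the parser cannot decide between expanding α and letting N vanish via β.

Nullable non-terminals: B, E, S.
FIRST sets used below: FIRST(S) = { 'a', ε }, FIRST(E) = { ε }

B: nullable alternative(s) B → S E, B → ε; FOLLOW(B) = { $ }
  B → S E: FIRST \ {ε} = { 'a' } — disjoint from FOLLOW(B)
  B → ε: FIRST \ {ε} = { } — disjoint from FOLLOW(B)
E has a nullable alternative but only one production, so nothing to check.

S: nullable alternative(s) S → E; FOLLOW(S) = { $ }
  S → E: FIRST \ {ε} = { } — this is the only nullable alternative, skip
  S → a S: FIRST \ {ε} = { 'a' } — disjoint from FOLLOW(S)

No FIRST/FOLLOW conflicts found.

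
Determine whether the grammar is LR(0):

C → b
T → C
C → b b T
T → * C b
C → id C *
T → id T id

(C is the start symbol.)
No. Shift-reduce conflict between [C → b .] and [C → b . b T]

Augment with C' → C and build the canonical LR(0) collection (I0 = CLOSURE({[C' → . C]}), then GOTO on every symbol after a dot until no new states appear). It has 16 states:
  I0: { [C → . b b T], [C → . b], [C → . id C *], [C' → . C] }  — shift
  I1: { [C' → C .] }  — accept
  I2: { [C → b . b T], [C → b .] }  — shift, reduce
  I3: { [C → . b b T], [C → . b], [C → . id C *], [C → id . C *] }  — shift
  I4: { [C → id C . *] }  — shift
  I5: { [C → id C * .] }  — reduce
  I6: { [C → . b b T], [C → . b], [C → . id C *], [C → b b . T], [T → . * C b], [T → . C], [T → . id T id] }  — shift
  I7: { [C → . b b T], [C → . b], [C → . id C *], [T → * . C b] }  — shift
  I8: { [T → C .] }  — reduce
  I9: { [C → b b T .] }  — reduce
  I10: { [C → . b b T], [C → . b], [C → . id C *], [C → id . C *], [T → . * C b], [T → . C], [T → . id T id], [T → id . T id] }  — shift
  I11: { [C → id C . *], [T → C .] }  — shift, reduce
  I12: { [T → id T . id] }  — shift
  I13: { [T → id T id .] }  — reduce
  I14: { [T → * C . b] }  — shift
  I15: { [T → * C b .] }  — reduce

Conflict in state I2:
  Shift-reduce conflict between [C → b .] and [C → b . b T]
So the grammar is NOT LR(0).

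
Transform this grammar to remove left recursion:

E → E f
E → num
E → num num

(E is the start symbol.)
E → num E'
E → num num E'
E' → f E'
E' → ε

E is directly left-recursive. The standard transformation for
  A → A α₁ | ... | A α_m | β₁ | ... | β_n
is
  A  → β₁ A' | ... | β_n A'
  A' → α₁ A' | ... | α_m A' | ε

E → num becomes E → num E'
E → num num becomes E → num num E'
E → E f becomes E' → f E'
Add E' → ε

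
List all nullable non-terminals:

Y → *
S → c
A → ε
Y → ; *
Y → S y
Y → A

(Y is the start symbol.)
{ 'A', 'Y' }

ε-productions: A → ε
So A is immediately nullable.
Y → A: every symbol on the right is nullable, so Y is nullable too.
No further non-terminal can be added: every production for the remaining non-terminals contains a terminal or a non-nullable non-terminal.
Nullable = { 'A', 'Y' }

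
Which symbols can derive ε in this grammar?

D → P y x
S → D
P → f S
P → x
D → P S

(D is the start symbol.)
None

There are no ε-productions, so no non-terminal can derive ε.
No non-terminals are nullable.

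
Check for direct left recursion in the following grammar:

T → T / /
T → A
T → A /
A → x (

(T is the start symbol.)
Direct left recursion occurs when N → N α for some non-terminal N (the right-hand side begins with the left-hand side itself).

T → T / /: LEFT RECURSIVE (starts with T)
T → A: starts with A
T → A /: starts with A
A → x (: starts with x

The grammar has direct left recursion on: T.

Answer: Yes, T is left-recursive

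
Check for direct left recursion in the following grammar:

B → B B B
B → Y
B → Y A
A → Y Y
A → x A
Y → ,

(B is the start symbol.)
Direct left recursion occurs when N → N α for some non-terminal N (the right-hand side begins with the left-hand side itself).

B → B B B: LEFT RECURSIVE (starts with B)
B → Y: starts with Y
B → Y A: starts with Y
A → Y Y: starts with Y
A → x A: starts with x
Y → ,: starts with ','

The grammar has direct left recursion on: B.

Answer: Yes, B is left-recursive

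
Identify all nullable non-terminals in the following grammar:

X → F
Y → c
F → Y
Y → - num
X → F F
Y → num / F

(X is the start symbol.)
A non-terminal is nullable if it can derive ε (the empty string): either it has an ε-production, or it has a production whose right-hand side consists entirely of nullable non-terminals.

There are no ε-productions, so no non-terminal can derive ε.
No non-terminals are nullable.

Answer: None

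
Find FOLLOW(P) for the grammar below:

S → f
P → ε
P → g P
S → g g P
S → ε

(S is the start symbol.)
{ $ }

In P → g P: P is at the end; this adds FOLLOW(P) to itself — nothing new
In S → g g P: P is at the end, add FOLLOW(S)

The FOLLOW sets referred to above (computed the same way, to a fixed point):
  FOLLOW(S) = { $ }

Taking the union: FOLLOW(P) = { $ }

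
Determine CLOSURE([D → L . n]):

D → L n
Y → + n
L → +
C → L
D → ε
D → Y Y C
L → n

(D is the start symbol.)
{ [D → L . n] }

Start with: [D → L . n]
The dot precedes the terminal n, so nothing is added.

CLOSURE = { [D → L . n] }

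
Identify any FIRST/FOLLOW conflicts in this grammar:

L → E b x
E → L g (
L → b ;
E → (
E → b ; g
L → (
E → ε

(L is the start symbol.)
A FIRST/FOLLOW conflict occurs when a non-terminal N has a nullable alternative N → β (β ⇒* ε) and another alternative N → α with FIRST(α) ∩ FOLLOW(N) ≠ ∅: on such a lookahead the parser cannot decide between expanding α and letting N vanish via β.

Nullable non-terminals: E.
FIRST sets used below: FIRST(L) = { '(', 'b' }

E: nullable alternative(s) E → ε; FOLLOW(E) = { 'b' }
  E → L g (: FIRST \ {ε} = { '(', 'b' } — overlaps FOLLOW(E) on { 'b' }: CONFLICT
  E → (: FIRST \ {ε} = { '(' } — disjoint from FOLLOW(E)
  E → b ; g: FIRST \ {ε} = { 'b' } — overlaps FOLLOW(E) on { 'b' }: CONFLICT
  E → ε: FIRST \ {ε} = { } — this is the only nullable alternative, skip

L has no nullable alternative, so no FIRST/FOLLOW check is needed there.

So the grammar has 2 FIRST/FOLLOW conflicts (marked CONFLICT above).

Answer: Yes. E → L g '(' with FOLLOW(E) on { 'b' }; E → b ';' g with FOLLOW(E) on { 'b' }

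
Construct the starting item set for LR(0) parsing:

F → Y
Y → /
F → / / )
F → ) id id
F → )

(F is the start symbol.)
{ [F → . ) id id], [F → . )], [F → . / / )], [F → . Y], [F' → . F], [Y → . /] }

First, augment the grammar with F' → F
I₀ = CLOSURE({ [F' → . F] }):
  [F' → . F] has the dot before F: add [F → . Y], [F → . / / )], [F → . ) id id], [F → . )]
  [F → . Y] has the dot before Y: add [Y → . /]
No further items can be added.

I₀ = { [F → . ) id id], [F → . )], [F → . / / )], [F → . Y], [F' → . F], [Y → . /] }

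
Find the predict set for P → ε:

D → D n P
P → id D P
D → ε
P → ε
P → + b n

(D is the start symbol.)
{ $, '+', 'id', 'n' }

PREDICT(P → ε) = (FIRST(RHS) \ {ε}) ∪ (FOLLOW(P) if ε ∈ FIRST(RHS), i.e. RHS ⇒* ε)
The right-hand side is ε (FIRST(ε) = { ε }), so the predict set is FOLLOW(P) = { $, '+', 'id', 'n' }
PREDICT(P → ε) = { $, '+', 'id', 'n' }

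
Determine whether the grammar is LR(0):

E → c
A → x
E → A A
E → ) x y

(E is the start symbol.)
A grammar is LR(0) if no state in the canonical LR(0) collection has:
  - both a shift item (dot before a terminal) and a complete item (shift-reduce conflict), or
  - two or more complete items (reduce-reduce conflict; the accept item [E' → E .] counts as a complete item here).

Augment with E' → E and build the canonical LR(0) collection (I0 = CLOSURE({[E' → . E]}), then GOTO on every symbol after a dot until no new states appear). It has 9 states:
  I0: { [A → . x], [E → . ) x y], [E → . A A], [E → . c], [E' → . E] }  — shift
  I1: { [E → ) . x y] }  — shift
  I2: { [A → . x], [E → A . A] }  — shift
  I3: { [E' → E .] }  — accept
  I4: { [E → c .] }  — reduce
  I5: { [A → x .] }  — reduce
  I6: { [E → A A .] }  — reduce
  I7: { [E → ) x . y] }  — shift
  I8: { [E → ) x y .] }  — reduce

Every state is either a pure shift/goto state or contains exactly one complete item and nothing to shift — no conflicts. The grammar is LR(0).

Answer: Yes, the grammar is LR(0)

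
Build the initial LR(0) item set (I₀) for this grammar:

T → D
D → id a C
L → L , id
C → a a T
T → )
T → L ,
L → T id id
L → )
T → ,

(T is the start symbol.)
{ [D → . id a C], [L → . )], [L → . L , id], [L → . T id id], [T → . )], [T → . ,], [T → . D], [T → . L ,], [T' → . T] }

First, augment the grammar with T' → T
I₀ = CLOSURE({ [T' → . T] }):
  [T' → . T] has the dot before T: add [T → . D], [T → . )], [T → . L ,], [T → . ,]
  [T → . D] has the dot before D: add [D → . id a C]
  [T → . L ,] has the dot before L: add [L → . L , id], [L → . T id id], [L → . )]
No further items can be added.

I₀ = { [D → . id a C], [L → . )], [L → . L , id], [L → . T id id], [T → . )], [T → . ,], [T → . D], [T → . L ,], [T' → . T] }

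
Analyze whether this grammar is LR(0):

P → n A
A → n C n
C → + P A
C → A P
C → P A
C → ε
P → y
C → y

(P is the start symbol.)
Augment with P' → P and build the canonical LR(0) collection (I0 = CLOSURE({[P' → . P]}), then GOTO on every symbol after a dot until no new states appear). It has 18 states:
  I0: { [P → . n A], [P → . y], [P' → . P] }  — shift
  I1: { [P' → P .] }  — accept
  I2: { [A → . n C n], [P → n . A] }  — shift
  I3: { [P → y .] }  — reduce
  I4: { [P → n A .] }  — reduce
  I5: { [A → . n C n], [A → n . C n], [C → . + P A], [C → . A P], [C → . P A], [C → . y], [C → .], [P → . n A], [P → . y] }  — shift, reduce
  I6: { [C → + . P A], [P → . n A], [P → . y] }  — shift
  I7: { [C → A . P], [P → . n A], [P → . y] }  — shift
  I8: { [A → n C . n] }  — shift
  I9: { [A → . n C n], [C → P . A] }  — shift
  I10: { [A → . n C n], [A → n . C n], [C → . + P A], [C → . A P], [C → . P A], [C → . y], [C → .], [P → . n A], [P → . y], [P → n . A] }  — shift, reduce
  I11: { [C → y .], [P → y .] }  — 2 reduces
  I12: { [C → A . P], [P → . n A], [P → . y], [P → n A .] }  — shift, reduce
  I13: { [C → A P .] }  — reduce
  I14: { [C → P A .] }  — reduce
  I15: { [A → n C n .] }  — reduce
  I16: { [A → . n C n], [C → + P . A] }  — shift
  I17: { [C → + P A .] }  — reduce

Conflict in state I5:
  Shift-reduce conflict between [C → .] and [A → . n C n]
So the grammar is NOT LR(0).

Answer: No. Shift-reduce conflict between [C → .] and [A → . n C n]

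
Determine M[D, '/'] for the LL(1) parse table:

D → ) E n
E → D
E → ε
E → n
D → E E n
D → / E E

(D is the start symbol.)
D → E E n, D → / E E

To find M[D, '/'], we find productions for D where '/' is in the predict set (PREDICT(N → α) = (FIRST(α) \ {ε}) ∪ (FOLLOW(N) if α ⇒* ε)).

Relevant sets:
  FIRST(E) = { ')', '/', 'n', ε }

D → ) E n: PREDICT = { ')' }
D → E E n: PREDICT = { ')', '/', 'n' }
  '/' is in predict set, so this production goes in M[D, '/']
D → / E E: PREDICT = { '/' }
  '/' is in predict set, so this production goes in M[D, '/']

M[D, '/'] = D → E E n, D → / E E  (a multiply-defined cell — the grammar is not LL(1))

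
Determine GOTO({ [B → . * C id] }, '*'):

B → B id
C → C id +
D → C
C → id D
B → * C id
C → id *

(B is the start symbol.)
GOTO(I, '*') = CLOSURE({ [A → αX.β] : [A → α.Xβ] ∈ I, X = '*' })

Items with dot before '*', with the dot advanced:
  [B → . * C id] → [B → * . C id]
Closure of the advanced items:
  [B → * . C id] has the dot before C: add [C → . C id +], [C → . id D], [C → . id *]

GOTO = { [B → * . C id], [C → . C id +], [C → . id *], [C → . id D] }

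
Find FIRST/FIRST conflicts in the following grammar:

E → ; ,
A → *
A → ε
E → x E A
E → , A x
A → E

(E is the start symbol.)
FIRST sets of the non-terminals at (or reachable through a nullable prefix from) the front of some alternative:
  FIRST(E) = { ',', ';', 'x' }

Productions for E:
  E → ; ,: FIRST = { ';' }
  E → x E A: FIRST = { 'x' }
  E → , A x: FIRST = { ',' }
Productions for A:
  A → *: FIRST = { '*' }
  A → ε: FIRST = { ε }
  A → E: FIRST = { ',', ';', 'x' }

All alternatives of each non-terminal have pairwise disjoint FIRST sets.

Answer: No FIRST/FIRST conflicts.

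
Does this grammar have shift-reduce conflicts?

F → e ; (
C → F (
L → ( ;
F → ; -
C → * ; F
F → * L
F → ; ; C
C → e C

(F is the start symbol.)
A shift-reduce conflict occurs when an LR(0) state has both:
  - a complete (reduce) item [A → α .] (dot at the end), and
  - a shift item [B → β . c γ] (dot before a terminal).

Augment with F' → F and build the canonical LR(0) collection (I0 = CLOSURE({[F' → . F]}), then GOTO on every symbol after a dot until no new states appear). It has 21 states:
  I0: { [F → . * L], [F → . ; -], [F → . ; ; C], [F → . e ; (], [F' → . F] }  — shift
  I1: { [F → * . L], [L → . ( ;] }  — shift
  I2: { [F → ; . -], [F → ; . ; C] }  — shift
  I3: { [F' → F .] }  — accept
  I4: { [F → e . ; (] }  — shift
  I5: { [F → e ; . (] }  — shift
  I6: { [F → e ; ( .] }  — reduce
  I7: { [F → ; - .] }  — reduce
  I8: { [C → . * ; F], [C → . F (], [C → . e C], [F → . * L], [F → . ; -], [F → . ; ; C], [F → . e ; (], [F → ; ; . C] }  — shift
  I9: { [C → * . ; F], [F → * . L], [L → . ( ;] }  — shift
  I10: { [F → ; ; C .] }  — reduce
  I11: { [C → F . (] }  — shift
  I12: { [C → . * ; F], [C → . F (], [C → . e C], [C → e . C], [F → . * L], [F → . ; -], [F → . ; ; C], [F → . e ; (], [F → e . ; (] }  — shift
  I13: { [F → ; . -], [F → ; . ; C], [F → e ; . (] }  — shift
  I14: { [C → e C .] }  — reduce
  I15: { [C → F ( .] }  — reduce
  I16: { [L → ( . ;] }  — shift
  I17: { [C → * ; . F], [F → . * L], [F → . ; -], [F → . ; ; C], [F → . e ; (] }  — shift
  I18: { [F → * L .] }  — reduce
  I19: { [C → * ; F .] }  — reduce
  I20: { [L → ( ; .] }  — reduce

No state contains both a complete item and a shift item.

Answer: No shift-reduce conflicts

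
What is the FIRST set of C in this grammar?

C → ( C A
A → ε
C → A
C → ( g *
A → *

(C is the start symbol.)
{ '(', '*', ε }

FIRST sets of the other non-terminals involved (by the same procedure, iterated to a fixed point):
  FIRST(A) = { '*', ε }

From C → ( C A:
  - '(' is a terminal: add '(' and stop
From C → A:
  - A is a non-terminal: add FIRST(A) \ {ε} = { '*' }
    A is nullable and nothing follows, so the whole right-hand side can vanish: ε ∈ FIRST(C)
From C → ( g *:
  - '(' is a terminal: add '(' and stop

Collecting: FIRST(C) = { '(', '*', ε }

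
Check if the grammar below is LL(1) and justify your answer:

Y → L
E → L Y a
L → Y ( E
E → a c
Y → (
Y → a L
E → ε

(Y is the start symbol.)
No. Predict set conflict for Y: { '(' }

A grammar is LL(1) if for each non-terminal N with multiple productions, the predict sets of those productions are pairwise disjoint, where PREDICT(N → α) = (FIRST(α) \ {ε}) ∪ (FOLLOW(N) if α ⇒* ε).

Relevant sets:
  FIRST(L) = { '(', 'a' }
  FOLLOW(E) = { $, '(', 'a' }

For Y:
  PREDICT(Y → L) = { '(', 'a' }
  PREDICT(Y → '(') = { '(' }
  PREDICT(Y → a L) = { 'a' }
For E:
  PREDICT(E → L Y a) = { '(', 'a' }
  PREDICT(E → a c) = { 'a' }
  PREDICT(E → ε) = { $, '(', 'a' }
L has a single production, so nothing to check there.

Conflict found: Predict set conflict for Y: { '(' }
The grammar is NOT LL(1).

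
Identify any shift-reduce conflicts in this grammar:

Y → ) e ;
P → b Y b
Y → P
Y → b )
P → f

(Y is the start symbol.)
A shift-reduce conflict occurs when an LR(0) state has both:
  - a complete (reduce) item [A → α .] (dot at the end), and
  - a shift item [B → β . c γ] (dot before a terminal).

Augment with Y' → Y and build the canonical LR(0) collection (I0 = CLOSURE({[Y' → . Y]}), then GOTO on every symbol after a dot until no new states appear). It has 11 states:
  I0: { [P → . b Y b], [P → . f], [Y → . ) e ;], [Y → . P], [Y → . b )], [Y' → . Y] }  — shift
  I1: { [Y → ) . e ;] }  — shift
  I2: { [Y → P .] }  — reduce
  I3: { [Y' → Y .] }  — accept
  I4: { [P → . b Y b], [P → . f], [P → b . Y b], [Y → . ) e ;], [Y → . P], [Y → . b )], [Y → b . )] }  — shift
  I5: { [P → f .] }  — reduce
  I6: { [Y → ) . e ;], [Y → b ) .] }  — shift, reduce
  I7: { [P → b Y . b] }  — shift
  I8: { [P → b Y b .] }  — reduce
  I9: { [Y → ) e . ;] }  — shift
  I10: { [Y → ) e ; .] }  — reduce

I6 contains reduce item [Y → b ) .] and shift item [Y → ) . e ;] — shift-reduce conflict.

Answer: Yes — I6: [Y → b ) .] vs [Y → ) . e ;]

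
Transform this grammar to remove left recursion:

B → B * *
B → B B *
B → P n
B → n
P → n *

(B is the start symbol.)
B → P n B'
B → n B'
B' → * * B'
B' → B * B'
B' → ε
P → n *

B is directly left-recursive. The standard transformation for
  A → A α₁ | ... | A α_m | β₁ | ... | β_n
is
  A  → β₁ A' | ... | β_n A'
  A' → α₁ A' | ... | α_m A' | ε

B → P n becomes B → P n B'
B → n becomes B → n B'
B → B * * becomes B' → * * B'
B → B B * becomes B' → B * B'
Add B' → ε

Productions for other non-terminals are unchanged:
  P → n *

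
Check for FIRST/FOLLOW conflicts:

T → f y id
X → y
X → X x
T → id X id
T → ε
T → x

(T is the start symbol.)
Nullable non-terminals: T.

T: nullable alternative(s) T → ε; FOLLOW(T) = { $ }
  T → f y id: FIRST \ {ε} = { 'f' } — disjoint from FOLLOW(T)
  T → id X id: FIRST \ {ε} = { 'id' } — disjoint from FOLLOW(T)
  T → ε: FIRST \ {ε} = { } — this is the only nullable alternative, skip
  T → x: FIRST \ {ε} = { 'x' } — disjoint from FOLLOW(T)

X has no nullable alternative, so no FIRST/FOLLOW check is needed there.

No FIRST/FOLLOW conflicts found.

Answer: No FIRST/FOLLOW conflicts.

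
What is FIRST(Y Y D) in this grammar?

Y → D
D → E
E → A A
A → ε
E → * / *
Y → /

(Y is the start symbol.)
FIRST sets of the non-terminals involved (from the grammar, by fixed-point iteration):
  FIRST(Y) = { '*', '/', ε }
  FIRST(D) = { '*', ε }

To compute FIRST(Y Y D), process the symbols left to right:
Symbol Y is a non-terminal. Add FIRST(Y) \ {ε} = { '*', '/' }
Y is nullable (ε ∈ FIRST(Y)), continue to the next symbol.
Symbol Y is a non-terminal. Add FIRST(Y) \ {ε} = { '*', '/' }
Y is nullable (ε ∈ FIRST(Y)), continue to the next symbol.
Symbol D is a non-terminal. Add FIRST(D) \ {ε} = { '*' }
D is nullable (ε ∈ FIRST(D)), continue to the next symbol.
All symbols are nullable, so ε is in the result.
FIRST(Y Y D) = { '*', '/', ε }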